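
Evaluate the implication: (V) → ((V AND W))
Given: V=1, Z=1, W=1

Antecedent (V) = 1; consequent ((V AND W)) = 1.
1 → 1 = 1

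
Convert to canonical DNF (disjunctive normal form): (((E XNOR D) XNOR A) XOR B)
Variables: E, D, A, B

(NOT E AND NOT D AND NOT A AND B) OR (NOT E AND NOT D AND A AND NOT B) OR (NOT E AND D AND NOT A AND NOT B) OR (NOT E AND D AND A AND B) OR (E AND NOT D AND NOT A AND NOT B) OR (E AND NOT D AND A AND B) OR (E AND D AND NOT A AND B) OR (E AND D AND A AND NOT B)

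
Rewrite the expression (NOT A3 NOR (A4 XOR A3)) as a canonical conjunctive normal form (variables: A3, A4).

(A3 OR A4) AND (A3 OR NOT A4) AND (NOT A3 OR A4)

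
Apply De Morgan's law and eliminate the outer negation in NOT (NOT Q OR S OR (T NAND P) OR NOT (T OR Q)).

Q AND NOT S AND NOT (T NAND P) AND (T OR Q)
De Morgan's: NOT(OR of terms) = AND of negations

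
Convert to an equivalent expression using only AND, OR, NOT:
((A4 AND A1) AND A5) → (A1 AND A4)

NOT ((A4 AND A1) AND A5) OR (A1 AND A4)
(Implication elimination: A → B = NOT A OR B)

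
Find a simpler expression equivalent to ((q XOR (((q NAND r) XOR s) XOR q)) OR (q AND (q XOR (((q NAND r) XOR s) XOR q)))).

By absorption (E OR (E AND v) = E) then XOR self-cancellation ((E XOR v) XOR v = E):
= ((q NAND r) XOR s)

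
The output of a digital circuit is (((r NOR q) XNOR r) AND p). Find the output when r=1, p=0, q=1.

Substituting: (((1 NOR 1) XNOR 1) AND 0)
= 0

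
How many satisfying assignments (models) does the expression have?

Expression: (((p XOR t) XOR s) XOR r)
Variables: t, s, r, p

Satisfying assignments: (0,0,0,1), (0,0,1,0), (0,1,0,0), (0,1,1,1), (1,0,0,0), (1,0,1,1), (1,1,0,1), (1,1,1,0)
Count: 8 out of 16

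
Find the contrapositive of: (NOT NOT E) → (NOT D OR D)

Contrapositive: NOT (NOT D OR D) → NOT E
Note: A statement and its contrapositive are logically equivalent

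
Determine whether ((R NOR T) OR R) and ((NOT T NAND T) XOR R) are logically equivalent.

No. Counterexample: with R=0, T=1, Expression 1 = 0 but Expression 2 = 1.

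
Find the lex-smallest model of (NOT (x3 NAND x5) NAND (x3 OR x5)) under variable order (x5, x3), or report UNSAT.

x5=0, x3=0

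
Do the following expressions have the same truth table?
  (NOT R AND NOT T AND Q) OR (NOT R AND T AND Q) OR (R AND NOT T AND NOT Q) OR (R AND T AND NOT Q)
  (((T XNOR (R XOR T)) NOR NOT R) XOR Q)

Yes, they are equivalent — the two output columns agree on all 8 assignments:
R | T | Q | Expression 1 | Expression 2
---------------------------------------
0 | 0 | 0 | 0 | 0
0 | 0 | 1 | 1 | 1
0 | 1 | 0 | 0 | 0
0 | 1 | 1 | 1 | 1
1 | 0 | 0 | 1 | 1
1 | 0 | 1 | 0 | 0
1 | 1 | 0 | 1 | 1
1 | 1 | 1 | 0 | 0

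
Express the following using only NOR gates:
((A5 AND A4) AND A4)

((((A5 NOR A5) NOR (A4 NOR A4)) NOR ((A5 NOR A5) NOR (A4 NOR A4))) NOR (A4 NOR A4))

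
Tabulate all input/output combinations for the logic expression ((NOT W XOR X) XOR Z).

X | W | Z | Output
------------------
0 | 0 | 0 | 1
0 | 0 | 1 | 0
0 | 1 | 0 | 0
0 | 1 | 1 | 1
1 | 0 | 0 | 0
1 | 0 | 1 | 1
1 | 1 | 0 | 1
1 | 1 | 1 | 0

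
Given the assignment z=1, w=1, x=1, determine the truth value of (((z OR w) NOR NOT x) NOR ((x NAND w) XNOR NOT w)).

Substituting: (((1 OR 1) NOR NOT 1) NOR ((1 NAND 1) XNOR NOT 1))
= 0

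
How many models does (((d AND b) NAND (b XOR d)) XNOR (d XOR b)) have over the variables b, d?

Satisfying assignments: (0,1), (1,0)
Count: 2 out of 4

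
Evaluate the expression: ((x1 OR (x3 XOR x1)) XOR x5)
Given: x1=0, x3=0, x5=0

Substituting: ((0 OR (0 XOR 0)) XOR 0)
= 0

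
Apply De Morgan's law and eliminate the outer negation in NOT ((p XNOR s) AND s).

NOT (p XNOR s) OR NOT s
De Morgan's: NOT(AND of terms) = OR of negations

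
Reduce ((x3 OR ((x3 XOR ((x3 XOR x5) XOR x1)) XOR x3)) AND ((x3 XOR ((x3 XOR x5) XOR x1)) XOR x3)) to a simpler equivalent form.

By absorption (E AND (E OR v) = E) then XOR self-cancellation ((E XOR v) XOR v = E):
= ((x3 XOR x5) XOR x1)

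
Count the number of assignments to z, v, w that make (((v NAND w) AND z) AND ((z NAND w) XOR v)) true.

Satisfying assignments: (1,0,0)
Count: 1 out of 8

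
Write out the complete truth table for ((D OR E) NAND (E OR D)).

D | E | Output
--------------
0 | 0 | 1
0 | 1 | 0
1 | 0 | 0
1 | 1 | 0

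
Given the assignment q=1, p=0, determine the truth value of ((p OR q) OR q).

Substituting: ((0 OR 1) OR 1)
= 1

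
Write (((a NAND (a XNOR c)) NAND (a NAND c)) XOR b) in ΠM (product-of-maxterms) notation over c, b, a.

ΠM(0, 1, 4, 7) = (c OR b OR a) AND (c OR b OR NOT a) AND (NOT c OR b OR a) AND (NOT c OR NOT b OR NOT a)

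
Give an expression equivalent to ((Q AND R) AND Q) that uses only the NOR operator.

((((Q NOR Q) NOR (R NOR R)) NOR ((Q NOR Q) NOR (R NOR R))) NOR (Q NOR Q))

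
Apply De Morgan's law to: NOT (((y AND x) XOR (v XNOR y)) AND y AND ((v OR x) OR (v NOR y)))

NOT ((y AND x) XOR (v XNOR y)) OR NOT y OR NOT ((v OR x) OR (v NOR y))
De Morgan's: NOT(AND of terms) = OR of negations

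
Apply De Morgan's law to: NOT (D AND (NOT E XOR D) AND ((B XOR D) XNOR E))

NOT D OR NOT (NOT E XOR D) OR NOT ((B XOR D) XNOR E)
De Morgan's: NOT(AND of terms) = OR of negations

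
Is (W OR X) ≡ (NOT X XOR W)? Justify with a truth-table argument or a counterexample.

No. Counterexample: with W=0, X=0, Expression 1 = 0 but Expression 2 = 1.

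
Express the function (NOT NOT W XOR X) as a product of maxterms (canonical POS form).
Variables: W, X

ΠM(0, 3) = (W OR X) AND (NOT W OR NOT X)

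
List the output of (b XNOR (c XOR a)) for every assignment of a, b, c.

a | b | c | Output
------------------
0 | 0 | 0 | 1
0 | 0 | 1 | 0
0 | 1 | 0 | 0
0 | 1 | 1 | 1
1 | 0 | 0 | 0
1 | 0 | 1 | 1
1 | 1 | 0 | 1
1 | 1 | 1 | 0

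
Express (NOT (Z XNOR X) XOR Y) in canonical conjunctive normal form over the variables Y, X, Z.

(Y OR X OR Z) AND (Y OR NOT X OR NOT Z) AND (NOT Y OR X OR NOT Z) AND (NOT Y OR NOT X OR Z)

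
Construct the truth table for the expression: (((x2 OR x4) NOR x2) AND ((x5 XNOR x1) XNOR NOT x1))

x1 | x5 | x2 | x4 | Output
--------------------------
0 | 0 | 0 | 0 | 1
0 | 0 | 0 | 1 | 0
0 | 0 | 1 | 0 | 0
0 | 0 | 1 | 1 | 0
0 | 1 | 0 | 0 | 0
0 | 1 | 0 | 1 | 0
0 | 1 | 1 | 0 | 0
0 | 1 | 1 | 1 | 0
1 | 0 | 0 | 0 | 1
1 | 0 | 0 | 1 | 0
1 | 0 | 1 | 0 | 0
1 | 0 | 1 | 1 | 0
1 | 1 | 0 | 0 | 0
1 | 1 | 0 | 1 | 0
1 | 1 | 1 | 0 | 0
1 | 1 | 1 | 1 | 0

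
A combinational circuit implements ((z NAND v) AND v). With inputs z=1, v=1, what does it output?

Substituting: ((1 NAND 1) AND 1)
= 0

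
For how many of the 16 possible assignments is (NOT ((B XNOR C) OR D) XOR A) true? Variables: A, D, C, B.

Satisfying assignments: (0,0,0,1), (0,0,1,0), (1,0,0,0), (1,0,1,1), (1,1,0,0), (1,1,0,1), (1,1,1,0), (1,1,1,1)
Count: 8 out of 16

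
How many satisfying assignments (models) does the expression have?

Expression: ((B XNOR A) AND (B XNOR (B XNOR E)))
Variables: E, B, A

Satisfying assignments: (1,0,0), (1,1,1)
Count: 2 out of 8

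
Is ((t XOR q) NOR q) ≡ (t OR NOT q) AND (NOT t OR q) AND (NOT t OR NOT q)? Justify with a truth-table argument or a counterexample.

Yes, they are equivalent — the two output columns agree on all 4 assignments:
t | q | Expression 1 | Expression 2
-----------------------------------
0 | 0 | 1 | 1
0 | 1 | 0 | 0
1 | 0 | 0 | 0
1 | 1 | 0 | 0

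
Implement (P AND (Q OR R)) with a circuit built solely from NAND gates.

((P NAND ((Q NAND Q) NAND (R NAND R))) NAND (P NAND ((Q NAND Q) NAND (R NAND R))))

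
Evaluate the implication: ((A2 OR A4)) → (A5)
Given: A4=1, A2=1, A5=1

Antecedent ((A2 OR A4)) = 1; consequent (A5) = 1.
1 → 1 = 1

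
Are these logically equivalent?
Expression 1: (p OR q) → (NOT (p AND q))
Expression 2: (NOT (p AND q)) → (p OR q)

No, Converse is not equivalent to original (counterexample: p=0, q=0)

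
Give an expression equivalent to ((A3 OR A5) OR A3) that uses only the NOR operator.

((((A3 NOR A5) NOR (A3 NOR A5)) NOR A3) NOR (((A3 NOR A5) NOR (A3 NOR A5)) NOR A3))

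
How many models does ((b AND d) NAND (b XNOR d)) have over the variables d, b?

Satisfying assignments: (0,0), (0,1), (1,0)
Count: 3 out of 4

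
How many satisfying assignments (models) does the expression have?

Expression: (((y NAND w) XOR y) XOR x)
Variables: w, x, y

Satisfying assignments: (0,0,0), (0,1,1), (1,0,0), (1,0,1)
Count: 4 out of 8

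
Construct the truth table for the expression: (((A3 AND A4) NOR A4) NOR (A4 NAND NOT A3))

A3 | A4 | Output
----------------
0 | 0 | 0
0 | 1 | 1
1 | 0 | 0
1 | 1 | 0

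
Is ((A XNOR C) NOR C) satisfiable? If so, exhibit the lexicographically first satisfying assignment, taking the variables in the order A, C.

A=1, C=0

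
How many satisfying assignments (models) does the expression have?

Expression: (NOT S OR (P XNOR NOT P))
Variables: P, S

Satisfying assignments: (0,0), (1,0)
Count: 2 out of 4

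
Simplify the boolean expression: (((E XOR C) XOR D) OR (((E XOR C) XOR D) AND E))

By absorption (E OR (E AND v) = E):
= ((E XOR C) XOR D)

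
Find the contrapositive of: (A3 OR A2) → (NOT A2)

Contrapositive: A2 → NOT (A3 OR A2)
Note: A statement and its contrapositive are logically equivalent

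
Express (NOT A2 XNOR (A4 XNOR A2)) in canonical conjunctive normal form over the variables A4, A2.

(NOT A4 OR A2) AND (NOT A4 OR NOT A2)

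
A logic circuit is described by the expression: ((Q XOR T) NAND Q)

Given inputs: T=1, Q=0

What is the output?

Substituting: ((0 XOR 1) NAND 0)
= 1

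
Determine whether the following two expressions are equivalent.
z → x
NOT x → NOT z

Yes, Contrapositive is always equivalent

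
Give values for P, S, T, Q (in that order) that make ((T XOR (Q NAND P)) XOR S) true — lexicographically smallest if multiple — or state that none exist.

P=0, S=0, T=0, Q=0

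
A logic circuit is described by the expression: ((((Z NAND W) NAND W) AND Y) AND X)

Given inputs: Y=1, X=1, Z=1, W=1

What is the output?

Substituting: ((((1 NAND 1) NAND 1) AND 1) AND 1)
= 1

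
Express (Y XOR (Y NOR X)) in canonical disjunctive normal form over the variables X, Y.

(NOT X AND NOT Y) OR (NOT X AND Y) OR (X AND Y)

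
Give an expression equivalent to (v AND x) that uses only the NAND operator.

((v NAND x) NAND (v NAND x))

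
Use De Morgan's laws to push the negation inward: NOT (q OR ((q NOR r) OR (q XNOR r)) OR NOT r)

NOT q AND NOT ((q NOR r) OR (q XNOR r)) AND r
De Morgan's: NOT(OR of terms) = AND of negations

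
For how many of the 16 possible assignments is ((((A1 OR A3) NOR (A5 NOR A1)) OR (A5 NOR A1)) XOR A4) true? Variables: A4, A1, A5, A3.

Satisfying assignments: (0,0,0,0), (0,0,0,1), (0,0,1,0), (1,0,1,1), (1,1,0,0), (1,1,0,1), (1,1,1,0), (1,1,1,1)
Count: 8 out of 16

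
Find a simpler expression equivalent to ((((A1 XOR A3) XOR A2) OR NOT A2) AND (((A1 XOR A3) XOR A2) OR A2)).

By distribution ((E OR v) AND (E OR NOT v) = E):
= ((A1 XOR A3) XOR A2)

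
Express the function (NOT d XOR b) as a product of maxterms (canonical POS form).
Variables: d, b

ΠM(1, 2) = (d OR NOT b) AND (NOT d OR b)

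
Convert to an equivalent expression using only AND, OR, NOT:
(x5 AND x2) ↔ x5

((x5 AND x2) AND x5) OR (NOT (x5 AND x2) AND NOT x5)
(Biconditional = both true or both false)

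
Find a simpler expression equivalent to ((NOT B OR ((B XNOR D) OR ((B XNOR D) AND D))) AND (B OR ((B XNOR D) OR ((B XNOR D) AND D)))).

By distribution ((E OR v) AND (E OR NOT v) = E) then absorption (E OR (E AND v) = E):
= (B XNOR D)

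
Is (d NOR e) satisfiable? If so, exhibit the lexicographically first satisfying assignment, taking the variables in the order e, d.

e=0, d=0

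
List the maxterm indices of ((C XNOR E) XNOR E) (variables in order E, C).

ΠM(0, 2) = (E OR C) AND (NOT E OR C)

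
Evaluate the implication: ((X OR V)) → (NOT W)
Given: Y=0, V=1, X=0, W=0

Antecedent ((X OR V)) = 1; consequent (NOT W) = 1.
1 → 1 = 1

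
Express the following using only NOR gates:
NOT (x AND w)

(((x NOR x) NOR (w NOR w)) NOR ((x NOR x) NOR (w NOR w)))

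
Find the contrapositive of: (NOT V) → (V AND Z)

Contrapositive: NOT (V AND Z) → V
Note: A statement and its contrapositive are logically equivalent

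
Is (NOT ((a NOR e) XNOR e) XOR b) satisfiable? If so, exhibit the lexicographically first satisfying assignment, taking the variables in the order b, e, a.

b=0, e=0, a=0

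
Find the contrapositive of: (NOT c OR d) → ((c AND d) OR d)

Contrapositive: NOT ((c AND d) OR d) → NOT (NOT c OR d)
Note: A statement and its contrapositive are logically equivalent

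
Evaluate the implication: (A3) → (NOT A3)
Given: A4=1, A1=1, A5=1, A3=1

Antecedent (A3) = 1; consequent (NOT A3) = 0.
1 → 0 = 0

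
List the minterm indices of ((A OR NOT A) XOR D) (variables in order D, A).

Σm(0, 1) = (NOT D AND NOT A) OR (NOT D AND A)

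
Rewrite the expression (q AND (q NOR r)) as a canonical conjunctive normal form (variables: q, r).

(q OR r) AND (q OR NOT r) AND (NOT q OR r) AND (NOT q OR NOT r)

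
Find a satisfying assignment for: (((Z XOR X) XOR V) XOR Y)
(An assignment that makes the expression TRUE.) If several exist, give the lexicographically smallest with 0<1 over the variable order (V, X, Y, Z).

V=0, X=0, Y=0, Z=1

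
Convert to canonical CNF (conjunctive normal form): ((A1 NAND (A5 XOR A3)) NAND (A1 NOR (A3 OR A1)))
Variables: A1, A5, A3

(A1 OR A5 OR A3) AND (A1 OR NOT A5 OR A3)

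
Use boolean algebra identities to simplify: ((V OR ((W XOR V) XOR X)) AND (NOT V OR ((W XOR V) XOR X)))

By distribution ((E OR v) AND (E OR NOT v) = E):
= ((W XOR V) XOR X)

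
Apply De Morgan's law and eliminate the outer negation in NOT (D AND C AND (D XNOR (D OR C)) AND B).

NOT D OR NOT C OR NOT (D XNOR (D OR C)) OR NOT B
De Morgan's: NOT(AND of terms) = OR of negations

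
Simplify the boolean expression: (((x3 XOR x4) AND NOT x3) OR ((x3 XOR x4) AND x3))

By distribution ((E AND v) OR (E AND NOT v) = E):
= (x3 XOR x4)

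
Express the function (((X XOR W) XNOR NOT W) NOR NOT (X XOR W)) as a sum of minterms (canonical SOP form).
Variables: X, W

Σm(1) = (NOT X AND W)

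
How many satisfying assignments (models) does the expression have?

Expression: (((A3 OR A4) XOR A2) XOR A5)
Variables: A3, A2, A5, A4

Satisfying assignments: (0,0,0,1), (0,0,1,0), (0,1,0,0), (0,1,1,1), (1,0,0,0), (1,0,0,1), (1,1,1,0), (1,1,1,1)
Count: 8 out of 16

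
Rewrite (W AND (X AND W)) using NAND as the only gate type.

((W NAND ((X NAND W) NAND (X NAND W))) NAND (W NAND ((X NAND W) NAND (X NAND W))))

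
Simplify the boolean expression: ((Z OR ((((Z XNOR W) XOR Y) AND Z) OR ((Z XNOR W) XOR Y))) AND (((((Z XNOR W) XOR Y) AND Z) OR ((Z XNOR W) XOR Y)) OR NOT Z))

By distribution ((E OR v) AND (E OR NOT v) = E) then absorption (E OR (E AND v) = E):
= ((Z XNOR W) XOR Y)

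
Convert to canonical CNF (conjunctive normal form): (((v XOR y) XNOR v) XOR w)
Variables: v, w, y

(v OR w OR NOT y) AND (v OR NOT w OR y) AND (NOT v OR w OR NOT y) AND (NOT v OR NOT w OR y)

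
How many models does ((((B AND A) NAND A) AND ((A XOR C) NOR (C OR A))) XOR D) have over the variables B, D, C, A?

Satisfying assignments: (0,0,0,0), (0,1,0,1), (0,1,1,0), (0,1,1,1), (1,0,0,0), (1,1,0,1), (1,1,1,0), (1,1,1,1)
Count: 8 out of 16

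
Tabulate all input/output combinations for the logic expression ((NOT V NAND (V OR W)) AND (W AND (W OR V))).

W | V | Output
--------------
0 | 0 | 0
0 | 1 | 0
1 | 0 | 0
1 | 1 | 1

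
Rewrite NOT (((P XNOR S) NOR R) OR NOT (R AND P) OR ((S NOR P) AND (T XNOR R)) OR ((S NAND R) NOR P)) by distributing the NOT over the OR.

NOT ((P XNOR S) NOR R) AND (R AND P) AND NOT ((S NOR P) AND (T XNOR R)) AND NOT ((S NAND R) NOR P)
De Morgan's: NOT(OR of terms) = AND of negations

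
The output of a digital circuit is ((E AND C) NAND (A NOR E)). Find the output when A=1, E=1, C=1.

Substituting: ((1 AND 1) NAND (1 NOR 1))
= 1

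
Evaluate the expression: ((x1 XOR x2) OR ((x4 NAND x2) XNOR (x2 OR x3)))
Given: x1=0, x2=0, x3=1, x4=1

Substituting: ((0 XOR 0) OR ((1 NAND 0) XNOR (0 OR 1)))
= 1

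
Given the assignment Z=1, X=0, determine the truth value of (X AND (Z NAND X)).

Substituting: (0 AND (1 NAND 0))
= 0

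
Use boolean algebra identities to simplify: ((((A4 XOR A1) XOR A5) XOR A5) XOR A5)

By XOR self-cancellation ((E XOR v) XOR v = E):
= ((A4 XOR A1) XOR A5)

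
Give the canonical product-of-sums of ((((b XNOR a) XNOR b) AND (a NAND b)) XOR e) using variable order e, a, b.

ΠM(0, 1, 3, 6) = (e OR a OR b) AND (e OR a OR NOT b) AND (e OR NOT a OR NOT b) AND (NOT e OR NOT a OR b)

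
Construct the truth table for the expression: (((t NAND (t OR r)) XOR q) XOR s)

q | r | t | s | Output
----------------------
0 | 0 | 0 | 0 | 1
0 | 0 | 0 | 1 | 0
0 | 0 | 1 | 0 | 0
0 | 0 | 1 | 1 | 1
0 | 1 | 0 | 0 | 1
0 | 1 | 0 | 1 | 0
0 | 1 | 1 | 0 | 0
0 | 1 | 1 | 1 | 1
1 | 0 | 0 | 0 | 0
1 | 0 | 0 | 1 | 1
1 | 0 | 1 | 0 | 1
1 | 0 | 1 | 1 | 0
1 | 1 | 0 | 0 | 0
1 | 1 | 0 | 1 | 1
1 | 1 | 1 | 0 | 1
1 | 1 | 1 | 1 | 0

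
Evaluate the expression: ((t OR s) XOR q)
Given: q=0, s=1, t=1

Substituting: ((1 OR 1) XOR 0)
= 1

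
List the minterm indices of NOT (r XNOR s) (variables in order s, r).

Σm(1, 2) = (NOT s AND r) OR (s AND NOT r)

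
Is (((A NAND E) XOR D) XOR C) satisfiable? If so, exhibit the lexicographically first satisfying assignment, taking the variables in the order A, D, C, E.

A=0, D=0, C=0, E=0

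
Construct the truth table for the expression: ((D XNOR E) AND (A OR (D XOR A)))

D | A | E | Output
------------------
0 | 0 | 0 | 0
0 | 0 | 1 | 0
0 | 1 | 0 | 1
0 | 1 | 1 | 0
1 | 0 | 0 | 0
1 | 0 | 1 | 1
1 | 1 | 0 | 0
1 | 1 | 1 | 1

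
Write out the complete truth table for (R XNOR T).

R | T | Output
--------------
0 | 0 | 1
0 | 1 | 0
1 | 0 | 0
1 | 1 | 1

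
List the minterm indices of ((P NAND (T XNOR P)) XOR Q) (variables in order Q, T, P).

Σm(0, 1, 2, 7) = (NOT Q AND NOT T AND NOT P) OR (NOT Q AND NOT T AND P) OR (NOT Q AND T AND NOT P) OR (Q AND T AND P)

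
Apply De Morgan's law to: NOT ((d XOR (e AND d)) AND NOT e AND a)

NOT (d XOR (e AND d)) OR e OR NOT a
De Morgan's: NOT(AND of terms) = OR of negations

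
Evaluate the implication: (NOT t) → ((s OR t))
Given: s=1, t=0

Antecedent (NOT t) = 1; consequent ((s OR t)) = 1.
1 → 1 = 1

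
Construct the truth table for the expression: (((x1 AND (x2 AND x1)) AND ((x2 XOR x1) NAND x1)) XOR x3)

x1 | x2 | x3 | Output
---------------------
0 | 0 | 0 | 0
0 | 0 | 1 | 1
0 | 1 | 0 | 0
0 | 1 | 1 | 1
1 | 0 | 0 | 0
1 | 0 | 1 | 1
1 | 1 | 0 | 1
1 | 1 | 1 | 0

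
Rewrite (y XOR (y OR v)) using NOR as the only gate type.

((((y NOR ((y NOR v) NOR (y NOR v))) NOR (y NOR ((y NOR v) NOR (y NOR v)))) NOR ((y NOR ((y NOR v) NOR (y NOR v))) NOR (y NOR ((y NOR v) NOR (y NOR v))))) NOR ((((y NOR y) NOR (((y NOR v) NOR (y NOR v)) NOR ((y NOR v) NOR (y NOR v)))) NOR ((y NOR y) NOR (((y NOR v) NOR (y NOR v)) NOR ((y NOR v) NOR (y NOR v))))) NOR (((y NOR y) NOR (((y NOR v) NOR (y NOR v)) NOR ((y NOR v) NOR (y NOR v)))) NOR ((y NOR y) NOR (((y NOR v) NOR (y NOR v)) NOR ((y NOR v) NOR (y NOR v)))))))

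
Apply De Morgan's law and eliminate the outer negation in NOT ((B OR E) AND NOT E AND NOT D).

NOT (B OR E) OR E OR D
De Morgan's: NOT(AND of terms) = OR of negations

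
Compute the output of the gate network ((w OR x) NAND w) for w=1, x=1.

Substituting: ((1 OR 1) NAND 1)
= 0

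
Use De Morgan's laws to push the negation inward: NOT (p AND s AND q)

NOT p OR NOT s OR NOT q
De Morgan's: NOT(AND of terms) = OR of negations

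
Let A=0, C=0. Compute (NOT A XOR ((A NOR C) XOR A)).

Substituting: (NOT 0 XOR ((0 NOR 0) XOR 0))
= 0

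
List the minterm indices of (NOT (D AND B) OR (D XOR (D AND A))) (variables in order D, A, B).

Σm(0, 1, 2, 3, 4, 5, 6) = (NOT D AND NOT A AND NOT B) OR (NOT D AND NOT A AND B) OR (NOT D AND A AND NOT B) OR (NOT D AND A AND B) OR (D AND NOT A AND NOT B) OR (D AND NOT A AND B) OR (D AND A AND NOT B)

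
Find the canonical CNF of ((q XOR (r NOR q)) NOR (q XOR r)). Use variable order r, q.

(r OR q) AND (r OR NOT q) AND (NOT r OR q) AND (NOT r OR NOT q)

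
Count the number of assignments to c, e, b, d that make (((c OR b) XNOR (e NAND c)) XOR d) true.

Satisfying assignments: (0,0,0,1), (0,0,1,0), (0,1,0,1), (0,1,1,0), (1,0,0,0), (1,0,1,0), (1,1,0,1), (1,1,1,1)
Count: 8 out of 16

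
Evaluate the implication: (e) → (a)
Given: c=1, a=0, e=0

Antecedent (e) = 0; consequent (a) = 0.
0 → 0 = 1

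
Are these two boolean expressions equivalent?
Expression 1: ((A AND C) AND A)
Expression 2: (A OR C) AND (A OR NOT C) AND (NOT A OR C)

Yes, they are equivalent — the two output columns agree on all 4 assignments:
A | C | Expression 1 | Expression 2
-----------------------------------
0 | 0 | 0 | 0
0 | 1 | 0 | 0
1 | 0 | 0 | 0
1 | 1 | 1 | 1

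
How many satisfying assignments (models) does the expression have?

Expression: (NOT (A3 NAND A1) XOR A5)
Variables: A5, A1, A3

Satisfying assignments: (0,1,1), (1,0,0), (1,0,1), (1,1,0)
Count: 4 out of 8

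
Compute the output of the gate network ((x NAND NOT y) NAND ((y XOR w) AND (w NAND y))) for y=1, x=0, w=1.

Substituting: ((0 NAND NOT 1) NAND ((1 XOR 1) AND (1 NAND 1)))
= 1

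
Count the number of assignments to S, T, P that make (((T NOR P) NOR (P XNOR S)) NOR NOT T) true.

Satisfying assignments: (0,1,0), (1,1,1)
Count: 2 out of 8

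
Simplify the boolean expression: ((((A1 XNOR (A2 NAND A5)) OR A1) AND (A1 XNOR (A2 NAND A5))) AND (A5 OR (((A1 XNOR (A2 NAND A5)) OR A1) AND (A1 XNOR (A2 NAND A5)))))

By absorption (E AND (E OR v) = E) then absorption (E AND (E OR v) = E):
= (A1 XNOR (A2 NAND A5))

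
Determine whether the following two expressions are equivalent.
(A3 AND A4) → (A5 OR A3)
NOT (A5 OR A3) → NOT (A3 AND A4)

Yes, Contrapositive is always equivalent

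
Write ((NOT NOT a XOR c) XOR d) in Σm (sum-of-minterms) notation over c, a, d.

Σm(1, 2, 4, 7) = (NOT c AND NOT a AND d) OR (NOT c AND a AND NOT d) OR (c AND NOT a AND NOT d) OR (c AND a AND d)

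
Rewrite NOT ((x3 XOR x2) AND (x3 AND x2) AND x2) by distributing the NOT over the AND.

NOT (x3 XOR x2) OR NOT (x3 AND x2) OR NOT x2
De Morgan's: NOT(AND of terms) = OR of negations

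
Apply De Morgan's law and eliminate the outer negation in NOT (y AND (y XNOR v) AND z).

NOT y OR NOT (y XNOR v) OR NOT z
De Morgan's: NOT(AND of terms) = OR of negations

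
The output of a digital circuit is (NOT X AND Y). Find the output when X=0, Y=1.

Substituting: (NOT 0 AND 1)
= 1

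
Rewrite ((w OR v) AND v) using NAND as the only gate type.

((((w NAND w) NAND (v NAND v)) NAND v) NAND (((w NAND w) NAND (v NAND v)) NAND v))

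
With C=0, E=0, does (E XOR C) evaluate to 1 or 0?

Substituting: (0 XOR 0)
= 0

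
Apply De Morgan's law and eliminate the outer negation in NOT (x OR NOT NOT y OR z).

NOT x AND NOT y AND NOT z
De Morgan's: NOT(OR of terms) = AND of negations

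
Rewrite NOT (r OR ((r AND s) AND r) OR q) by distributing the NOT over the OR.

NOT r AND NOT ((r AND s) AND r) AND NOT q
De Morgan's: NOT(OR of terms) = AND of negations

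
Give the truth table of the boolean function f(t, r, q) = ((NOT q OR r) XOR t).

t | r | q | Output
------------------
0 | 0 | 0 | 1
0 | 0 | 1 | 0
0 | 1 | 0 | 1
0 | 1 | 1 | 1
1 | 0 | 0 | 0
1 | 0 | 1 | 1
1 | 1 | 0 | 0
1 | 1 | 1 | 0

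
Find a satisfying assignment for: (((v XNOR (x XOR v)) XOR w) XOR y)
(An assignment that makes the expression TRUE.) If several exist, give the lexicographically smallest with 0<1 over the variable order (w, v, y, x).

w=0, v=0, y=0, x=0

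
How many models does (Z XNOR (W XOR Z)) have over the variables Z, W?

Satisfying assignments: (0,0), (1,0)
Count: 2 out of 4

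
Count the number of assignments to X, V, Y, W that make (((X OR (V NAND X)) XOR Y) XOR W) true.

Satisfying assignments: (0,0,0,0), (0,0,1,1), (0,1,0,0), (0,1,1,1), (1,0,0,0), (1,0,1,1), (1,1,0,0), (1,1,1,1)
Count: 8 out of 16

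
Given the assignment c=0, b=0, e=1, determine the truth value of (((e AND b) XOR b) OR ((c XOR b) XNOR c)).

Substituting: (((1 AND 0) XOR 0) OR ((0 XOR 0) XNOR 0))
= 1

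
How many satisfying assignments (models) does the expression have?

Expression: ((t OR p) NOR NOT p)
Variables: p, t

No assignment satisfies the expression.
Count: 0 out of 4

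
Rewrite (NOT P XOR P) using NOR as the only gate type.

(((((P NOR P) NOR P) NOR ((P NOR P) NOR P)) NOR (((P NOR P) NOR P) NOR ((P NOR P) NOR P))) NOR (((((P NOR P) NOR (P NOR P)) NOR (P NOR P)) NOR (((P NOR P) NOR (P NOR P)) NOR (P NOR P))) NOR ((((P NOR P) NOR (P NOR P)) NOR (P NOR P)) NOR (((P NOR P) NOR (P NOR P)) NOR (P NOR P)))))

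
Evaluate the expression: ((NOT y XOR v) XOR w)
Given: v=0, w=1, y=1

Substituting: ((NOT 1 XOR 0) XOR 1)
= 1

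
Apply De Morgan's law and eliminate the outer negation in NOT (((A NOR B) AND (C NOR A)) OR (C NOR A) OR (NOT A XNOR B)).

NOT ((A NOR B) AND (C NOR A)) AND NOT (C NOR A) AND NOT (NOT A XNOR B)
De Morgan's: NOT(OR of terms) = AND of negations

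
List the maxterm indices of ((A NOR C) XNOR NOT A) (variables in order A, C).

ΠM(1) = (A OR NOT C)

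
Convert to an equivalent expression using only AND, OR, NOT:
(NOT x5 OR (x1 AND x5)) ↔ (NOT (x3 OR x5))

((NOT x5 OR (x1 AND x5)) AND (NOT (x3 OR x5))) OR (NOT (NOT x5 OR (x1 AND x5)) AND (x3 OR x5))
(Biconditional = both true or both false)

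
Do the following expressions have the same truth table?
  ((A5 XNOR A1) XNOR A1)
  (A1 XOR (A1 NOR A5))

No. Counterexample: with A1=0, A5=0, Expression 1 = 0 but Expression 2 = 1.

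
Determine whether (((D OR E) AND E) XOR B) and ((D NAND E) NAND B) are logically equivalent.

No. Counterexample: with D=0, E=0, B=0, Expression 1 = 0 but Expression 2 = 1.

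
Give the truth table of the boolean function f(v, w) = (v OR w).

v | w | Output
--------------
0 | 0 | 0
0 | 1 | 1
1 | 0 | 1
1 | 1 | 1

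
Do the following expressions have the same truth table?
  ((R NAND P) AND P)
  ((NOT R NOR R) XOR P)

No. Counterexample: with P=1, R=1, Expression 1 = 0 but Expression 2 = 1.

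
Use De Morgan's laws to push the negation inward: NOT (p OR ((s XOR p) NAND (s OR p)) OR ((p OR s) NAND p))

NOT p AND NOT ((s XOR p) NAND (s OR p)) AND NOT ((p OR s) NAND p)
De Morgan's: NOT(OR of terms) = AND of negations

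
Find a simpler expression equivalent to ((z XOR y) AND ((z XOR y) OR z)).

By absorption (E AND (E OR v) = E):
= (z XOR y)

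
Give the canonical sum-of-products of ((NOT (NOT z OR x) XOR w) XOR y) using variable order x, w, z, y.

Σm(1, 2, 4, 7, 9, 11, 12, 14) = (NOT x AND NOT w AND NOT z AND y) OR (NOT x AND NOT w AND z AND NOT y) OR (NOT x AND w AND NOT z AND NOT y) OR (NOT x AND w AND z AND y) OR (x AND NOT w AND NOT z AND y) OR (x AND NOT w AND z AND y) OR (x AND w AND NOT z AND NOT y) OR (x AND w AND z AND NOT y)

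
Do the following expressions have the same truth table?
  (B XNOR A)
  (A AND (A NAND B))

No. Counterexample: with A=0, B=0, Expression 1 = 1 but Expression 2 = 0.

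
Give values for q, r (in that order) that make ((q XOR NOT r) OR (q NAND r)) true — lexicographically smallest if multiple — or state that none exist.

q=0, r=0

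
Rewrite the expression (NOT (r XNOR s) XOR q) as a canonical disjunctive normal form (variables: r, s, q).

(NOT r AND NOT s AND q) OR (NOT r AND s AND NOT q) OR (r AND NOT s AND NOT q) OR (r AND s AND q)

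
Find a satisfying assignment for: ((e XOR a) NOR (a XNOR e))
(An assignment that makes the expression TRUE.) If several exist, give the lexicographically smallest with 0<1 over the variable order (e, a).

UNSATISFIABLE - no assignment makes this expression true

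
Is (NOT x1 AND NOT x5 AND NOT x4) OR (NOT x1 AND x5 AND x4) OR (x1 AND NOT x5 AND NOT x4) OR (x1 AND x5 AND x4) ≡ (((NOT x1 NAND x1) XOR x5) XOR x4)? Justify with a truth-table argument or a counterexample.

Yes, they are equivalent — the two output columns agree on all 8 assignments:
x1 | x5 | x4 | Expression 1 | Expression 2
------------------------------------------
0 | 0 | 0 | 1 | 1
0 | 0 | 1 | 0 | 0
0 | 1 | 0 | 0 | 0
0 | 1 | 1 | 1 | 1
1 | 0 | 0 | 1 | 1
1 | 0 | 1 | 0 | 0
1 | 1 | 0 | 0 | 0
1 | 1 | 1 | 1 | 1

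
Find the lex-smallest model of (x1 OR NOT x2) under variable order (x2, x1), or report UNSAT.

x2=0, x1=0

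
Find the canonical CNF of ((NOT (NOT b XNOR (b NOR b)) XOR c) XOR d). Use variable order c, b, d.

(c OR b OR d) AND (c OR NOT b OR d) AND (NOT c OR b OR NOT d) AND (NOT c OR NOT b OR NOT d)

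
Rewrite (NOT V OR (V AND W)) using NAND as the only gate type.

(((V NAND V) NAND (V NAND V)) NAND (((V NAND W) NAND (V NAND W)) NAND ((V NAND W) NAND (V NAND W))))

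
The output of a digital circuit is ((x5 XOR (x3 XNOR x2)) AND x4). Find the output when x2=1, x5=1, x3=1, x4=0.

Substituting: ((1 XOR (1 XNOR 1)) AND 0)
= 0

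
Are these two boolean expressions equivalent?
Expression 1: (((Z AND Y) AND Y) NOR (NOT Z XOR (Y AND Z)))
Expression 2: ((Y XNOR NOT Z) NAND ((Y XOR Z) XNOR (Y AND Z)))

No. Counterexample: with Y=0, Z=0, Expression 1 = 0 but Expression 2 = 1.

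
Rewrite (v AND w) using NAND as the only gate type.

((v NAND w) NAND (v NAND w))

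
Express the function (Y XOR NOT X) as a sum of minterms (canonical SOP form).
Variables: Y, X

Σm(0, 3) = (NOT Y AND NOT X) OR (Y AND X)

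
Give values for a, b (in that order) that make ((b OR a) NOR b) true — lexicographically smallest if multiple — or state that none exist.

a=0, b=0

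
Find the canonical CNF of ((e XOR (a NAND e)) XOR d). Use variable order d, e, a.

(d OR NOT e OR a) AND (NOT d OR e OR a) AND (NOT d OR e OR NOT a) AND (NOT d OR NOT e OR NOT a)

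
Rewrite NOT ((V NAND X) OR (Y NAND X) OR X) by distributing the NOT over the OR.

NOT (V NAND X) AND NOT (Y NAND X) AND NOT X
De Morgan's: NOT(OR of terms) = AND of negations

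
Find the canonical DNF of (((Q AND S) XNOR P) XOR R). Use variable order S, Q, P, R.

(NOT S AND NOT Q AND NOT P AND NOT R) OR (NOT S AND NOT Q AND P AND R) OR (NOT S AND Q AND NOT P AND NOT R) OR (NOT S AND Q AND P AND R) OR (S AND NOT Q AND NOT P AND NOT R) OR (S AND NOT Q AND P AND R) OR (S AND Q AND NOT P AND R) OR (S AND Q AND P AND NOT R)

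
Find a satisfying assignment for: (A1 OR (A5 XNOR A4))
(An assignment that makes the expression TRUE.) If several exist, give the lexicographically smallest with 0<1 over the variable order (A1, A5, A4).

A1=0, A5=0, A4=0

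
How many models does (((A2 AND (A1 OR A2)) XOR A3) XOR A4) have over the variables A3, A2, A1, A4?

Satisfying assignments: (0,0,0,1), (0,0,1,1), (0,1,0,0), (0,1,1,0), (1,0,0,0), (1,0,1,0), (1,1,0,1), (1,1,1,1)
Count: 8 out of 16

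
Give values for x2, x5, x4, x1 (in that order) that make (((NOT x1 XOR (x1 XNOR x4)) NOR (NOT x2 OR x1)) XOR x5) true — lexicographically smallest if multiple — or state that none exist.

x2=0, x5=1, x4=0, x1=0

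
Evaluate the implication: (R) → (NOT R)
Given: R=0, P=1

Antecedent (R) = 0; consequent (NOT R) = 1.
0 → 1 = 1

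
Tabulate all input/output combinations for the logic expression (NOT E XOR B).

B | E | Output
--------------
0 | 0 | 1
0 | 1 | 0
1 | 0 | 0
1 | 1 | 1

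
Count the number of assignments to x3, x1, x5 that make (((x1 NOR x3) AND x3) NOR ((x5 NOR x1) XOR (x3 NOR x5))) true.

Satisfying assignments: (0,0,0), (0,0,1), (0,1,1), (1,0,1), (1,1,0), (1,1,1)
Count: 6 out of 8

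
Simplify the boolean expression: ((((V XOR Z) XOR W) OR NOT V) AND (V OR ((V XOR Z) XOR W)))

By distribution ((E OR v) AND (E OR NOT v) = E):
= ((V XOR Z) XOR W)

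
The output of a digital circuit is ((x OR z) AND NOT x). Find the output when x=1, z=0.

Substituting: ((1 OR 0) AND NOT 1)
= 0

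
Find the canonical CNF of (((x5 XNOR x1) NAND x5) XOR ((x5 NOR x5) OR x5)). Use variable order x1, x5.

(x1 OR x5) AND (x1 OR NOT x5) AND (NOT x1 OR x5)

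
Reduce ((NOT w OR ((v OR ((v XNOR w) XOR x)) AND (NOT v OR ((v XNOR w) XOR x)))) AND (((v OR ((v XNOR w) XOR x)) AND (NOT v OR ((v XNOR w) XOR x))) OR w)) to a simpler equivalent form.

By distribution ((E OR v) AND (E OR NOT v) = E) then distribution ((E OR v) AND (E OR NOT v) = E):
= ((v XNOR w) XOR x)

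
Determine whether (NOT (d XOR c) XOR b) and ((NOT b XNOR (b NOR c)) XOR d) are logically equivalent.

No. Counterexample: with d=0, b=1, c=0, Expression 1 = 0 but Expression 2 = 1.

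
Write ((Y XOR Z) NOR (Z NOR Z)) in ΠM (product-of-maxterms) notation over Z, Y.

ΠM(0, 1, 2) = (Z OR Y) AND (Z OR NOT Y) AND (NOT Z OR Y)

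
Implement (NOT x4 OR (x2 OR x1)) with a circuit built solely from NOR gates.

(((x4 NOR x4) NOR ((x2 NOR x1) NOR (x2 NOR x1))) NOR ((x4 NOR x4) NOR ((x2 NOR x1) NOR (x2 NOR x1))))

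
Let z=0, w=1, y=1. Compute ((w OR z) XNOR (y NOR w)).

Substituting: ((1 OR 0) XNOR (1 NOR 1))
= 0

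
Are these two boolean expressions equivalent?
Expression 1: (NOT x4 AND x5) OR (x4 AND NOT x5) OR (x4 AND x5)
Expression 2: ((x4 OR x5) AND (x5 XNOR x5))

Yes, they are equivalent — the two output columns agree on all 4 assignments:
x4 | x5 | Expression 1 | Expression 2
-------------------------------------
0 | 0 | 0 | 0
0 | 1 | 1 | 1
1 | 0 | 1 | 1
1 | 1 | 1 | 1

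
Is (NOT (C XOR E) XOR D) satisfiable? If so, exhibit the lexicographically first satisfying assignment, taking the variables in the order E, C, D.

E=0, C=0, D=0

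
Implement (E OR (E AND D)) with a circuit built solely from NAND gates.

((E NAND E) NAND (((E NAND D) NAND (E NAND D)) NAND ((E NAND D) NAND (E NAND D))))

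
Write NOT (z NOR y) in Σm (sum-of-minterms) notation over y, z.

Σm(1, 2, 3) = (NOT y AND z) OR (y AND NOT z) OR (y AND z)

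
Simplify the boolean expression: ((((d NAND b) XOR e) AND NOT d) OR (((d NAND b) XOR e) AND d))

By distribution ((E AND v) OR (E AND NOT v) = E):
= ((d NAND b) XOR e)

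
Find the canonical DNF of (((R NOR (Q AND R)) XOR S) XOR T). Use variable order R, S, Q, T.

(NOT R AND NOT S AND NOT Q AND NOT T) OR (NOT R AND NOT S AND Q AND NOT T) OR (NOT R AND S AND NOT Q AND T) OR (NOT R AND S AND Q AND T) OR (R AND NOT S AND NOT Q AND T) OR (R AND NOT S AND Q AND T) OR (R AND S AND NOT Q AND NOT T) OR (R AND S AND Q AND NOT T)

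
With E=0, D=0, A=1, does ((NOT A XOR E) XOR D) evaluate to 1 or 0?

Substituting: ((NOT 1 XOR 0) XOR 0)
= 0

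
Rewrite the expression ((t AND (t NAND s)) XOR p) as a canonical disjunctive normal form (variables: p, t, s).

(NOT p AND t AND NOT s) OR (p AND NOT t AND NOT s) OR (p AND NOT t AND s) OR (p AND t AND s)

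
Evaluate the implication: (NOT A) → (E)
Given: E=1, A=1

Antecedent (NOT A) = 0; consequent (E) = 1.
0 → 1 = 1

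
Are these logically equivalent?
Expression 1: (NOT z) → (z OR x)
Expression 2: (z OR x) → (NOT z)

No, Converse is not equivalent to original (counterexample: z=0, x=0)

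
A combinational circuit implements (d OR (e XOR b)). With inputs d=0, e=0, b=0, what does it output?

Substituting: (0 OR (0 XOR 0))
= 0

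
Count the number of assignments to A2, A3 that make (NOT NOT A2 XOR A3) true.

Satisfying assignments: (0,1), (1,0)
Count: 2 out of 4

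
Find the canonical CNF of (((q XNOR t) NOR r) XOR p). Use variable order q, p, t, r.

(q OR p OR t OR r) AND (q OR p OR t OR NOT r) AND (q OR p OR NOT t OR NOT r) AND (q OR NOT p OR NOT t OR r) AND (NOT q OR p OR t OR NOT r) AND (NOT q OR p OR NOT t OR r) AND (NOT q OR p OR NOT t OR NOT r) AND (NOT q OR NOT p OR t OR r)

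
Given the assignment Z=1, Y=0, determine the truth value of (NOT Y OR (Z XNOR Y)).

Substituting: (NOT 0 OR (1 XNOR 0))
= 1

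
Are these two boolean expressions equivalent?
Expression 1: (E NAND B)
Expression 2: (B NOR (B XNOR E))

No. Counterexample: with B=0, E=0, Expression 1 = 1 but Expression 2 = 0.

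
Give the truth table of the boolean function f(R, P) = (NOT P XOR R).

R | P | Output
--------------
0 | 0 | 1
0 | 1 | 0
1 | 0 | 0
1 | 1 | 1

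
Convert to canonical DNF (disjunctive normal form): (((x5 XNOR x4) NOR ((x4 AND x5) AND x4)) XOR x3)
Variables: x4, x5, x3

(NOT x4 AND NOT x5 AND x3) OR (NOT x4 AND x5 AND NOT x3) OR (x4 AND NOT x5 AND NOT x3) OR (x4 AND x5 AND x3)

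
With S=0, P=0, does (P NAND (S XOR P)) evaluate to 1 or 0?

Substituting: (0 NAND (0 XOR 0))
= 1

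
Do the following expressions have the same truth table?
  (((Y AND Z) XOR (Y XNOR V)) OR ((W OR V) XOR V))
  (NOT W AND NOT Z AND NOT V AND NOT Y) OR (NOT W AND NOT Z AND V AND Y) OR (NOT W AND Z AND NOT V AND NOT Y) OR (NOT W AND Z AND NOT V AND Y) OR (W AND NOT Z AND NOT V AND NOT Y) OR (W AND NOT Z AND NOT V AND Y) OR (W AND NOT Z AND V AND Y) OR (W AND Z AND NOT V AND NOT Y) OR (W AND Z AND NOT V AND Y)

Yes, they are equivalent — the two output columns agree on all 16 assignments:
W | Z | V | Y | Expression 1 | Expression 2
-------------------------------------------
0 | 0 | 0 | 0 | 1 | 1
0 | 0 | 0 | 1 | 0 | 0
0 | 0 | 1 | 0 | 0 | 0
0 | 0 | 1 | 1 | 1 | 1
0 | 1 | 0 | 0 | 1 | 1
0 | 1 | 0 | 1 | 1 | 1
0 | 1 | 1 | 0 | 0 | 0
0 | 1 | 1 | 1 | 0 | 0
1 | 0 | 0 | 0 | 1 | 1
1 | 0 | 0 | 1 | 1 | 1
1 | 0 | 1 | 0 | 0 | 0
1 | 0 | 1 | 1 | 1 | 1
1 | 1 | 0 | 0 | 1 | 1
1 | 1 | 0 | 1 | 1 | 1
1 | 1 | 1 | 0 | 0 | 0
1 | 1 | 1 | 1 | 0 | 0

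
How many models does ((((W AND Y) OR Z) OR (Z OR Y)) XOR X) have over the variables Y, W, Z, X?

Satisfying assignments: (0,0,0,1), (0,0,1,0), (0,1,0,1), (0,1,1,0), (1,0,0,0), (1,0,1,0), (1,1,0,0), (1,1,1,0)
Count: 8 out of 16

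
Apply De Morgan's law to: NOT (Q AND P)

NOT Q OR NOT P
De Morgan's: NOT(AND of terms) = OR of negations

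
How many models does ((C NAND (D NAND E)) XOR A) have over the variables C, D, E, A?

Satisfying assignments: (0,0,0,0), (0,0,1,0), (0,1,0,0), (0,1,1,0), (1,0,0,1), (1,0,1,1), (1,1,0,1), (1,1,1,0)
Count: 8 out of 16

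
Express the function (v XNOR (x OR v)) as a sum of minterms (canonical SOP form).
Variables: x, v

Σm(0, 1, 3) = (NOT x AND NOT v) OR (NOT x AND v) OR (x AND v)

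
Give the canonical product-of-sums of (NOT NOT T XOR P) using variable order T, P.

ΠM(0, 3) = (T OR P) AND (NOT T OR NOT P)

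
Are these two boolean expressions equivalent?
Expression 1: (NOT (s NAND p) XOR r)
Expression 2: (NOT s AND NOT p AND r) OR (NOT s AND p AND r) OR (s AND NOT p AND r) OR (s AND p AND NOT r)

Yes, they are equivalent — the two output columns agree on all 8 assignments:
s | p | r | Expression 1 | Expression 2
---------------------------------------
0 | 0 | 0 | 0 | 0
0 | 0 | 1 | 1 | 1
0 | 1 | 0 | 0 | 0
0 | 1 | 1 | 1 | 1
1 | 0 | 0 | 0 | 0
1 | 0 | 1 | 1 | 1
1 | 1 | 0 | 1 | 1
1 | 1 | 1 | 0 | 0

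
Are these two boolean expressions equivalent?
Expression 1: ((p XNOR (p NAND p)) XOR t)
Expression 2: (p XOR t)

No. Counterexample: with p=1, t=0, Expression 1 = 0 but Expression 2 = 1.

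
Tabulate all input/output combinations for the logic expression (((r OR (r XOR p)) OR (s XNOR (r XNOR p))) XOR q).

p | q | s | r | Output
----------------------
0 | 0 | 0 | 0 | 0
0 | 0 | 0 | 1 | 1
0 | 0 | 1 | 0 | 1
0 | 0 | 1 | 1 | 1
0 | 1 | 0 | 0 | 1
0 | 1 | 0 | 1 | 0
0 | 1 | 1 | 0 | 0
0 | 1 | 1 | 1 | 0
1 | 0 | 0 | 0 | 1
1 | 0 | 0 | 1 | 1
1 | 0 | 1 | 0 | 1
1 | 0 | 1 | 1 | 1
1 | 1 | 0 | 0 | 0
1 | 1 | 0 | 1 | 0
1 | 1 | 1 | 0 | 0
1 | 1 | 1 | 1 | 0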